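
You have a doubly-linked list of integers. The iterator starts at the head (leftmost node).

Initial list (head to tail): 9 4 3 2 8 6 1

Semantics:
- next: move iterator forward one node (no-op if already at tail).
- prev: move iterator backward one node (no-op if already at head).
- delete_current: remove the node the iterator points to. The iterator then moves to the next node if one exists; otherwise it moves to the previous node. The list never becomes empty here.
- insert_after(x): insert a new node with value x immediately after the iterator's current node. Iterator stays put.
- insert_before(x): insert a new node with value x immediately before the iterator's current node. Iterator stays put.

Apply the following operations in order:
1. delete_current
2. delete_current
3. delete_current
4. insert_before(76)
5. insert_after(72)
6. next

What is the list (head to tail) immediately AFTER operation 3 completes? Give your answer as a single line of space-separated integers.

Answer: 2 8 6 1

Derivation:
After 1 (delete_current): list=[4, 3, 2, 8, 6, 1] cursor@4
After 2 (delete_current): list=[3, 2, 8, 6, 1] cursor@3
After 3 (delete_current): list=[2, 8, 6, 1] cursor@2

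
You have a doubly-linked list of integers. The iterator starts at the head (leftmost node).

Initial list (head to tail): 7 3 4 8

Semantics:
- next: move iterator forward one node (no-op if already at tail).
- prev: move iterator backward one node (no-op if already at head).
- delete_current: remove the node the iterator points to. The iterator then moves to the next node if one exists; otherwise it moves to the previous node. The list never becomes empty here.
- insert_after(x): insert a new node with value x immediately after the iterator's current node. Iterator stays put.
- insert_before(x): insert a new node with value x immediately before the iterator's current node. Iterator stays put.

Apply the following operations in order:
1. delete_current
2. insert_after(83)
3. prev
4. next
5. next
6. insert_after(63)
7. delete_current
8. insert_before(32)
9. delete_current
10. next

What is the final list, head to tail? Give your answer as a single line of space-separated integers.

After 1 (delete_current): list=[3, 4, 8] cursor@3
After 2 (insert_after(83)): list=[3, 83, 4, 8] cursor@3
After 3 (prev): list=[3, 83, 4, 8] cursor@3
After 4 (next): list=[3, 83, 4, 8] cursor@83
After 5 (next): list=[3, 83, 4, 8] cursor@4
After 6 (insert_after(63)): list=[3, 83, 4, 63, 8] cursor@4
After 7 (delete_current): list=[3, 83, 63, 8] cursor@63
After 8 (insert_before(32)): list=[3, 83, 32, 63, 8] cursor@63
After 9 (delete_current): list=[3, 83, 32, 8] cursor@8
After 10 (next): list=[3, 83, 32, 8] cursor@8

Answer: 3 83 32 8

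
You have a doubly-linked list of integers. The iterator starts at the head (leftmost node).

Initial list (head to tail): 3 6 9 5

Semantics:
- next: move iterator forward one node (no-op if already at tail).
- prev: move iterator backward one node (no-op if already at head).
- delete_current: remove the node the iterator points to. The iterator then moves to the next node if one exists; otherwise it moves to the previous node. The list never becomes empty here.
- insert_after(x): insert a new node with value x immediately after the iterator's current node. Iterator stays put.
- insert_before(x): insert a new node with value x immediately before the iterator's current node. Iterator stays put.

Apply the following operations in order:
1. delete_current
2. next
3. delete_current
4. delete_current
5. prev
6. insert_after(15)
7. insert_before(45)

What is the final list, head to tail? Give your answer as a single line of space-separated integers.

After 1 (delete_current): list=[6, 9, 5] cursor@6
After 2 (next): list=[6, 9, 5] cursor@9
After 3 (delete_current): list=[6, 5] cursor@5
After 4 (delete_current): list=[6] cursor@6
After 5 (prev): list=[6] cursor@6
After 6 (insert_after(15)): list=[6, 15] cursor@6
After 7 (insert_before(45)): list=[45, 6, 15] cursor@6

Answer: 45 6 15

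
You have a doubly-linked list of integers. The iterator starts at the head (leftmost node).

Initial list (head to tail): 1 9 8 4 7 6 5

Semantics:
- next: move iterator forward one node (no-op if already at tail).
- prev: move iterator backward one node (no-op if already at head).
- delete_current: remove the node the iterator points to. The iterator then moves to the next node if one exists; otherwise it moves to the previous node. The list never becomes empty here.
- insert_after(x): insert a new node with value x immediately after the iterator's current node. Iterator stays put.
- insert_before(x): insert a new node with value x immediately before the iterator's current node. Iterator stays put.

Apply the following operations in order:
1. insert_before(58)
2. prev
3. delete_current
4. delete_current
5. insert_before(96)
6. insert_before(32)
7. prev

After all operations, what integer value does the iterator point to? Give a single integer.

After 1 (insert_before(58)): list=[58, 1, 9, 8, 4, 7, 6, 5] cursor@1
After 2 (prev): list=[58, 1, 9, 8, 4, 7, 6, 5] cursor@58
After 3 (delete_current): list=[1, 9, 8, 4, 7, 6, 5] cursor@1
After 4 (delete_current): list=[9, 8, 4, 7, 6, 5] cursor@9
After 5 (insert_before(96)): list=[96, 9, 8, 4, 7, 6, 5] cursor@9
After 6 (insert_before(32)): list=[96, 32, 9, 8, 4, 7, 6, 5] cursor@9
After 7 (prev): list=[96, 32, 9, 8, 4, 7, 6, 5] cursor@32

Answer: 32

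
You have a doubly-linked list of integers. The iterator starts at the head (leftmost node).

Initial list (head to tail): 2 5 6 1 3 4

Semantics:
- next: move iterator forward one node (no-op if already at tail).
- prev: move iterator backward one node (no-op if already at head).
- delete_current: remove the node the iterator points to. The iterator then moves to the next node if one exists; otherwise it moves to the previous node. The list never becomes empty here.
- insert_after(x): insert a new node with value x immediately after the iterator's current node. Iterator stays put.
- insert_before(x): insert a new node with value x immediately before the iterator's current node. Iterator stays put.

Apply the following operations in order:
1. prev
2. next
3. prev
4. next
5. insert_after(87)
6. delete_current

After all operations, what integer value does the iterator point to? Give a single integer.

Answer: 87

Derivation:
After 1 (prev): list=[2, 5, 6, 1, 3, 4] cursor@2
After 2 (next): list=[2, 5, 6, 1, 3, 4] cursor@5
After 3 (prev): list=[2, 5, 6, 1, 3, 4] cursor@2
After 4 (next): list=[2, 5, 6, 1, 3, 4] cursor@5
After 5 (insert_after(87)): list=[2, 5, 87, 6, 1, 3, 4] cursor@5
After 6 (delete_current): list=[2, 87, 6, 1, 3, 4] cursor@87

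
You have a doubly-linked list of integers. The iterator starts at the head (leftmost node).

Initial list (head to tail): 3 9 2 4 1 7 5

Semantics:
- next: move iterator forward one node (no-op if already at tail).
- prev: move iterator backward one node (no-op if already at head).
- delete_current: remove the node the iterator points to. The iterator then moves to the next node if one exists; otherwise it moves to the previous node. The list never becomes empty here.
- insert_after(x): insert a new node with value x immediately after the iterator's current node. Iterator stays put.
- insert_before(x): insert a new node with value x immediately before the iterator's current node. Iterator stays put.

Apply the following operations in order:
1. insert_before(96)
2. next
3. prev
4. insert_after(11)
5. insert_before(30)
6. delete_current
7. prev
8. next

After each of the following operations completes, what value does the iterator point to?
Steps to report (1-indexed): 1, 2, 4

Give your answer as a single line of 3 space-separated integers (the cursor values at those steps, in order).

Answer: 3 9 3

Derivation:
After 1 (insert_before(96)): list=[96, 3, 9, 2, 4, 1, 7, 5] cursor@3
After 2 (next): list=[96, 3, 9, 2, 4, 1, 7, 5] cursor@9
After 3 (prev): list=[96, 3, 9, 2, 4, 1, 7, 5] cursor@3
After 4 (insert_after(11)): list=[96, 3, 11, 9, 2, 4, 1, 7, 5] cursor@3
After 5 (insert_before(30)): list=[96, 30, 3, 11, 9, 2, 4, 1, 7, 5] cursor@3
After 6 (delete_current): list=[96, 30, 11, 9, 2, 4, 1, 7, 5] cursor@11
After 7 (prev): list=[96, 30, 11, 9, 2, 4, 1, 7, 5] cursor@30
After 8 (next): list=[96, 30, 11, 9, 2, 4, 1, 7, 5] cursor@11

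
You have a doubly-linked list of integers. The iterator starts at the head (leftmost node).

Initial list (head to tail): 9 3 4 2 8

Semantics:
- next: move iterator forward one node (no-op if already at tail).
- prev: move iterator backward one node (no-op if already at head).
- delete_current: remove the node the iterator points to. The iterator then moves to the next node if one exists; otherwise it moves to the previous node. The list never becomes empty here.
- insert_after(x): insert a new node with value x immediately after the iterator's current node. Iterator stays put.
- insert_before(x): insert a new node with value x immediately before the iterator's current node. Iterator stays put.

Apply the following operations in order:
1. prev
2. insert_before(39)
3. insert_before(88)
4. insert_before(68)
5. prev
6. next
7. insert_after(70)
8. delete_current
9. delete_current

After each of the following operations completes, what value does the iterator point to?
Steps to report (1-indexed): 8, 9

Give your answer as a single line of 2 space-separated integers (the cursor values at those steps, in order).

Answer: 70 3

Derivation:
After 1 (prev): list=[9, 3, 4, 2, 8] cursor@9
After 2 (insert_before(39)): list=[39, 9, 3, 4, 2, 8] cursor@9
After 3 (insert_before(88)): list=[39, 88, 9, 3, 4, 2, 8] cursor@9
After 4 (insert_before(68)): list=[39, 88, 68, 9, 3, 4, 2, 8] cursor@9
After 5 (prev): list=[39, 88, 68, 9, 3, 4, 2, 8] cursor@68
After 6 (next): list=[39, 88, 68, 9, 3, 4, 2, 8] cursor@9
After 7 (insert_after(70)): list=[39, 88, 68, 9, 70, 3, 4, 2, 8] cursor@9
After 8 (delete_current): list=[39, 88, 68, 70, 3, 4, 2, 8] cursor@70
After 9 (delete_current): list=[39, 88, 68, 3, 4, 2, 8] cursor@3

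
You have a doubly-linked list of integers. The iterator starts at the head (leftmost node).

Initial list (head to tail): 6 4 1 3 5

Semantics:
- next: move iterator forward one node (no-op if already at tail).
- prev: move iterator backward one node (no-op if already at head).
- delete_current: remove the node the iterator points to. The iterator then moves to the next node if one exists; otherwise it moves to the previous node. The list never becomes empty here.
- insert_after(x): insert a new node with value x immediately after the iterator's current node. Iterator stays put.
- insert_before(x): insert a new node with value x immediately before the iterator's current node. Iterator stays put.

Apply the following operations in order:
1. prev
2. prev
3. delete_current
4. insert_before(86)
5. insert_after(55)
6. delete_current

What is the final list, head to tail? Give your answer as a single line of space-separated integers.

After 1 (prev): list=[6, 4, 1, 3, 5] cursor@6
After 2 (prev): list=[6, 4, 1, 3, 5] cursor@6
After 3 (delete_current): list=[4, 1, 3, 5] cursor@4
After 4 (insert_before(86)): list=[86, 4, 1, 3, 5] cursor@4
After 5 (insert_after(55)): list=[86, 4, 55, 1, 3, 5] cursor@4
After 6 (delete_current): list=[86, 55, 1, 3, 5] cursor@55

Answer: 86 55 1 3 5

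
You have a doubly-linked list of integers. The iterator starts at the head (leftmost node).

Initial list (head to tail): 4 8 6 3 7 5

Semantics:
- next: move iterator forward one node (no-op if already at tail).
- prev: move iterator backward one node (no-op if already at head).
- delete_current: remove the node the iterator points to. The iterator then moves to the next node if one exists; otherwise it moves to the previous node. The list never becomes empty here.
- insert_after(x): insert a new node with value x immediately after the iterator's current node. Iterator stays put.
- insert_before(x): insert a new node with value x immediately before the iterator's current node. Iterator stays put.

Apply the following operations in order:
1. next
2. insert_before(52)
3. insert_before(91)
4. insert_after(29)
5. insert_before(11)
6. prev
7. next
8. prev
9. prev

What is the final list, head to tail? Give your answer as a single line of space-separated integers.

After 1 (next): list=[4, 8, 6, 3, 7, 5] cursor@8
After 2 (insert_before(52)): list=[4, 52, 8, 6, 3, 7, 5] cursor@8
After 3 (insert_before(91)): list=[4, 52, 91, 8, 6, 3, 7, 5] cursor@8
After 4 (insert_after(29)): list=[4, 52, 91, 8, 29, 6, 3, 7, 5] cursor@8
After 5 (insert_before(11)): list=[4, 52, 91, 11, 8, 29, 6, 3, 7, 5] cursor@8
After 6 (prev): list=[4, 52, 91, 11, 8, 29, 6, 3, 7, 5] cursor@11
After 7 (next): list=[4, 52, 91, 11, 8, 29, 6, 3, 7, 5] cursor@8
After 8 (prev): list=[4, 52, 91, 11, 8, 29, 6, 3, 7, 5] cursor@11
After 9 (prev): list=[4, 52, 91, 11, 8, 29, 6, 3, 7, 5] cursor@91

Answer: 4 52 91 11 8 29 6 3 7 5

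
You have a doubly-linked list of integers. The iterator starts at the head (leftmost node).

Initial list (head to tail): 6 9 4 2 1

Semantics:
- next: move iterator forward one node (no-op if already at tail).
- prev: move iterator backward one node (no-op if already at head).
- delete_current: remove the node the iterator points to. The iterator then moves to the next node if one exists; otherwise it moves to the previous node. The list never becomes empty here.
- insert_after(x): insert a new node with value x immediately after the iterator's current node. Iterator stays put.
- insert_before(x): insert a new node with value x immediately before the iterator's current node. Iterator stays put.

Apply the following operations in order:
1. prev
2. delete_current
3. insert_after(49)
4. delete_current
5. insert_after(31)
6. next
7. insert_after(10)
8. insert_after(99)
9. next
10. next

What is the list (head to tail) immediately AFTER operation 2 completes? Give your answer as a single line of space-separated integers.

Answer: 9 4 2 1

Derivation:
After 1 (prev): list=[6, 9, 4, 2, 1] cursor@6
After 2 (delete_current): list=[9, 4, 2, 1] cursor@9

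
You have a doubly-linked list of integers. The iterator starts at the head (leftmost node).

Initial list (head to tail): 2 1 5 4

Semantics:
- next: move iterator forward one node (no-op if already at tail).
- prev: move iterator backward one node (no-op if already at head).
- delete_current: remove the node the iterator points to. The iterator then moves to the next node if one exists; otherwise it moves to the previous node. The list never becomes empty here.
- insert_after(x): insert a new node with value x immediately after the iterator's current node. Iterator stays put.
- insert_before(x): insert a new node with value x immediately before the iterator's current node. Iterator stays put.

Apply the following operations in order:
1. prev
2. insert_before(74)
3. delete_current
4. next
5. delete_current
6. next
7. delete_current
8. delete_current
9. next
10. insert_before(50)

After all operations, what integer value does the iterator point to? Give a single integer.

After 1 (prev): list=[2, 1, 5, 4] cursor@2
After 2 (insert_before(74)): list=[74, 2, 1, 5, 4] cursor@2
After 3 (delete_current): list=[74, 1, 5, 4] cursor@1
After 4 (next): list=[74, 1, 5, 4] cursor@5
After 5 (delete_current): list=[74, 1, 4] cursor@4
After 6 (next): list=[74, 1, 4] cursor@4
After 7 (delete_current): list=[74, 1] cursor@1
After 8 (delete_current): list=[74] cursor@74
After 9 (next): list=[74] cursor@74
After 10 (insert_before(50)): list=[50, 74] cursor@74

Answer: 74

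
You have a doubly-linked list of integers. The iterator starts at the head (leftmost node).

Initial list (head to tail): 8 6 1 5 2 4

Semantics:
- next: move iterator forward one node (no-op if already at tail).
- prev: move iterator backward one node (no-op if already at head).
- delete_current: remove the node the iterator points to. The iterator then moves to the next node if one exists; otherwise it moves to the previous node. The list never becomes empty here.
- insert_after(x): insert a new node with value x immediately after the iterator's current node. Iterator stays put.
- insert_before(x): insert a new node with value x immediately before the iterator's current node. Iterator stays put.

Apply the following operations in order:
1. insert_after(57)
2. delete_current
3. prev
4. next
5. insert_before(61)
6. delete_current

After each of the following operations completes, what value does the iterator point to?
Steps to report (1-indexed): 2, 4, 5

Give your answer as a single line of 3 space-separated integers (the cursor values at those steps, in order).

Answer: 57 6 6

Derivation:
After 1 (insert_after(57)): list=[8, 57, 6, 1, 5, 2, 4] cursor@8
After 2 (delete_current): list=[57, 6, 1, 5, 2, 4] cursor@57
After 3 (prev): list=[57, 6, 1, 5, 2, 4] cursor@57
After 4 (next): list=[57, 6, 1, 5, 2, 4] cursor@6
After 5 (insert_before(61)): list=[57, 61, 6, 1, 5, 2, 4] cursor@6
After 6 (delete_current): list=[57, 61, 1, 5, 2, 4] cursor@1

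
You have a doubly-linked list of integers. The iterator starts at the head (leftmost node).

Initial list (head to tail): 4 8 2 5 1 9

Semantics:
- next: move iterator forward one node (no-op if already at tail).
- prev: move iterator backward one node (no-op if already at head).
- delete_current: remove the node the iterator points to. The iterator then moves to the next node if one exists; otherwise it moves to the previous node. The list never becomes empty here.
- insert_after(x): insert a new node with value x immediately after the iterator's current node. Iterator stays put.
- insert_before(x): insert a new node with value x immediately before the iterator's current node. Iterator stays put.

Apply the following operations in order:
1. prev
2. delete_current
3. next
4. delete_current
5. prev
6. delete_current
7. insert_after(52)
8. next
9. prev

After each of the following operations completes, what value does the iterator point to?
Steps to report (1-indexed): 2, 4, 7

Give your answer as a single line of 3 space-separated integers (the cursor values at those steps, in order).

After 1 (prev): list=[4, 8, 2, 5, 1, 9] cursor@4
After 2 (delete_current): list=[8, 2, 5, 1, 9] cursor@8
After 3 (next): list=[8, 2, 5, 1, 9] cursor@2
After 4 (delete_current): list=[8, 5, 1, 9] cursor@5
After 5 (prev): list=[8, 5, 1, 9] cursor@8
After 6 (delete_current): list=[5, 1, 9] cursor@5
After 7 (insert_after(52)): list=[5, 52, 1, 9] cursor@5
After 8 (next): list=[5, 52, 1, 9] cursor@52
After 9 (prev): list=[5, 52, 1, 9] cursor@5

Answer: 8 5 5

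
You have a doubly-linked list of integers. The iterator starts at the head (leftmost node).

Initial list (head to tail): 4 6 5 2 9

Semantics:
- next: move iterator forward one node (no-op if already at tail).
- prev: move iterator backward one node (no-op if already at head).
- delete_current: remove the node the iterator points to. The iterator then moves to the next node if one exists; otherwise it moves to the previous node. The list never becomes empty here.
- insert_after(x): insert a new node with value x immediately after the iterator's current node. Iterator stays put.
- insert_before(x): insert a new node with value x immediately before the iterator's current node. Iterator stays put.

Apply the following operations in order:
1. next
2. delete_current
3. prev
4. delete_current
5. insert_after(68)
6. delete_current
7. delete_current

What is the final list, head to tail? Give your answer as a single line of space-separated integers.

After 1 (next): list=[4, 6, 5, 2, 9] cursor@6
After 2 (delete_current): list=[4, 5, 2, 9] cursor@5
After 3 (prev): list=[4, 5, 2, 9] cursor@4
After 4 (delete_current): list=[5, 2, 9] cursor@5
After 5 (insert_after(68)): list=[5, 68, 2, 9] cursor@5
After 6 (delete_current): list=[68, 2, 9] cursor@68
After 7 (delete_current): list=[2, 9] cursor@2

Answer: 2 9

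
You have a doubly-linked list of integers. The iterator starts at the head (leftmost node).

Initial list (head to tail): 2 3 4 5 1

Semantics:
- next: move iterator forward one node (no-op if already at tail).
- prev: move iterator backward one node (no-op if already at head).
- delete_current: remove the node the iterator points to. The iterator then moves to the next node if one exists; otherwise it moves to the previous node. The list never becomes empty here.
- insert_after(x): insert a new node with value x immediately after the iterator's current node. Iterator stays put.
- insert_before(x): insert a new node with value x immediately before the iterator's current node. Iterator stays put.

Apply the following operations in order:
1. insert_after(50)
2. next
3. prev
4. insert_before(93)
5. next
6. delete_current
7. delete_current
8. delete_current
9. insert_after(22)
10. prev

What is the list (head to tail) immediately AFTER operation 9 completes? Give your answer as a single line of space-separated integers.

After 1 (insert_after(50)): list=[2, 50, 3, 4, 5, 1] cursor@2
After 2 (next): list=[2, 50, 3, 4, 5, 1] cursor@50
After 3 (prev): list=[2, 50, 3, 4, 5, 1] cursor@2
After 4 (insert_before(93)): list=[93, 2, 50, 3, 4, 5, 1] cursor@2
After 5 (next): list=[93, 2, 50, 3, 4, 5, 1] cursor@50
After 6 (delete_current): list=[93, 2, 3, 4, 5, 1] cursor@3
After 7 (delete_current): list=[93, 2, 4, 5, 1] cursor@4
After 8 (delete_current): list=[93, 2, 5, 1] cursor@5
After 9 (insert_after(22)): list=[93, 2, 5, 22, 1] cursor@5

Answer: 93 2 5 22 1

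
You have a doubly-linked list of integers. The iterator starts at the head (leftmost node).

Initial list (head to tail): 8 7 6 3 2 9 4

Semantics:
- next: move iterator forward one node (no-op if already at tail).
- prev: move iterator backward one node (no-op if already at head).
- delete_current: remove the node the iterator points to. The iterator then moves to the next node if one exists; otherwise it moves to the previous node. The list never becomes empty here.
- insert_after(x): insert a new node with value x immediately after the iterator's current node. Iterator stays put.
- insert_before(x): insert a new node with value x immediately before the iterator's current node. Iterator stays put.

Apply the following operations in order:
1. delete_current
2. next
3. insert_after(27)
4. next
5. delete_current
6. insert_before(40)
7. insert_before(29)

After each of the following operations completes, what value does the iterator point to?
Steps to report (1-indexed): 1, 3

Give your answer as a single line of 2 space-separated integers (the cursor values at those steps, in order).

Answer: 7 6

Derivation:
After 1 (delete_current): list=[7, 6, 3, 2, 9, 4] cursor@7
After 2 (next): list=[7, 6, 3, 2, 9, 4] cursor@6
After 3 (insert_after(27)): list=[7, 6, 27, 3, 2, 9, 4] cursor@6
After 4 (next): list=[7, 6, 27, 3, 2, 9, 4] cursor@27
After 5 (delete_current): list=[7, 6, 3, 2, 9, 4] cursor@3
After 6 (insert_before(40)): list=[7, 6, 40, 3, 2, 9, 4] cursor@3
After 7 (insert_before(29)): list=[7, 6, 40, 29, 3, 2, 9, 4] cursor@3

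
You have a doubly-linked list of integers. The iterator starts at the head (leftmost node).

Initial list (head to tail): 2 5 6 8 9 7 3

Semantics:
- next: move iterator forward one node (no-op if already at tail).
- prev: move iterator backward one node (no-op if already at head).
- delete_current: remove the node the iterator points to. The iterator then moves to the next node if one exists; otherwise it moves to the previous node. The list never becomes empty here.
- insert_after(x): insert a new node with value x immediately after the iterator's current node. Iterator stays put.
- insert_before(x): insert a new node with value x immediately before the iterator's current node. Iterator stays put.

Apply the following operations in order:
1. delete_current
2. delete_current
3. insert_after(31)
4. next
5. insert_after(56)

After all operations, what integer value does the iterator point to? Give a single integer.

After 1 (delete_current): list=[5, 6, 8, 9, 7, 3] cursor@5
After 2 (delete_current): list=[6, 8, 9, 7, 3] cursor@6
After 3 (insert_after(31)): list=[6, 31, 8, 9, 7, 3] cursor@6
After 4 (next): list=[6, 31, 8, 9, 7, 3] cursor@31
After 5 (insert_after(56)): list=[6, 31, 56, 8, 9, 7, 3] cursor@31

Answer: 31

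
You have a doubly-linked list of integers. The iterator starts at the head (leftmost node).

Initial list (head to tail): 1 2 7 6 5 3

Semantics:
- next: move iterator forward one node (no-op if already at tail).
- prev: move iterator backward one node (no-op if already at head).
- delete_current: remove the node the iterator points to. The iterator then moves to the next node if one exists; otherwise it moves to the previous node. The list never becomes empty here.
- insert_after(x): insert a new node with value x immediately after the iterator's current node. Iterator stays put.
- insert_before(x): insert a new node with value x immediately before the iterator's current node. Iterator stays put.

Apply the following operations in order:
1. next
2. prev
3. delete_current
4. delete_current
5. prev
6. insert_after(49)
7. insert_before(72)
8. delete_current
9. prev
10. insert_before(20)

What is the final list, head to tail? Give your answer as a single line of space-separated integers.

Answer: 20 72 49 6 5 3

Derivation:
After 1 (next): list=[1, 2, 7, 6, 5, 3] cursor@2
After 2 (prev): list=[1, 2, 7, 6, 5, 3] cursor@1
After 3 (delete_current): list=[2, 7, 6, 5, 3] cursor@2
After 4 (delete_current): list=[7, 6, 5, 3] cursor@7
After 5 (prev): list=[7, 6, 5, 3] cursor@7
After 6 (insert_after(49)): list=[7, 49, 6, 5, 3] cursor@7
After 7 (insert_before(72)): list=[72, 7, 49, 6, 5, 3] cursor@7
After 8 (delete_current): list=[72, 49, 6, 5, 3] cursor@49
After 9 (prev): list=[72, 49, 6, 5, 3] cursor@72
After 10 (insert_before(20)): list=[20, 72, 49, 6, 5, 3] cursor@72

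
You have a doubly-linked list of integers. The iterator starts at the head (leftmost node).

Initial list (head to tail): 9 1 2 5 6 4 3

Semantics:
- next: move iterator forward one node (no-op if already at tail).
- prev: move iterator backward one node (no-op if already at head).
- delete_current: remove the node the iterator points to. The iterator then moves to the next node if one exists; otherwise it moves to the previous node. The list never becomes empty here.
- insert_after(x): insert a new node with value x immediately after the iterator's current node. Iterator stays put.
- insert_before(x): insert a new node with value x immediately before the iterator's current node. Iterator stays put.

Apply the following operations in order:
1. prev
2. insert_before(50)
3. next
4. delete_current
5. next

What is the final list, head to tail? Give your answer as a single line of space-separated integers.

Answer: 50 9 2 5 6 4 3

Derivation:
After 1 (prev): list=[9, 1, 2, 5, 6, 4, 3] cursor@9
After 2 (insert_before(50)): list=[50, 9, 1, 2, 5, 6, 4, 3] cursor@9
After 3 (next): list=[50, 9, 1, 2, 5, 6, 4, 3] cursor@1
After 4 (delete_current): list=[50, 9, 2, 5, 6, 4, 3] cursor@2
After 5 (next): list=[50, 9, 2, 5, 6, 4, 3] cursor@5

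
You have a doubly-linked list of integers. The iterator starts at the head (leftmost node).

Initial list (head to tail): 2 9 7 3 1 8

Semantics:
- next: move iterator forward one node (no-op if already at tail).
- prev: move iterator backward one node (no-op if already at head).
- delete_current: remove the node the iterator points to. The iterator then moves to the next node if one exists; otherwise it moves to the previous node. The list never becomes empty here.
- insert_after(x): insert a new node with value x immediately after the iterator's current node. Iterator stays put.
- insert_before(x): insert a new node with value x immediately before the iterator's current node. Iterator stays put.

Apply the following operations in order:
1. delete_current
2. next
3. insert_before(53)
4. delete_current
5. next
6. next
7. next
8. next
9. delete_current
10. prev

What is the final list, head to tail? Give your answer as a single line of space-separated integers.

Answer: 9 53 3 1

Derivation:
After 1 (delete_current): list=[9, 7, 3, 1, 8] cursor@9
After 2 (next): list=[9, 7, 3, 1, 8] cursor@7
After 3 (insert_before(53)): list=[9, 53, 7, 3, 1, 8] cursor@7
After 4 (delete_current): list=[9, 53, 3, 1, 8] cursor@3
After 5 (next): list=[9, 53, 3, 1, 8] cursor@1
After 6 (next): list=[9, 53, 3, 1, 8] cursor@8
After 7 (next): list=[9, 53, 3, 1, 8] cursor@8
After 8 (next): list=[9, 53, 3, 1, 8] cursor@8
After 9 (delete_current): list=[9, 53, 3, 1] cursor@1
After 10 (prev): list=[9, 53, 3, 1] cursor@3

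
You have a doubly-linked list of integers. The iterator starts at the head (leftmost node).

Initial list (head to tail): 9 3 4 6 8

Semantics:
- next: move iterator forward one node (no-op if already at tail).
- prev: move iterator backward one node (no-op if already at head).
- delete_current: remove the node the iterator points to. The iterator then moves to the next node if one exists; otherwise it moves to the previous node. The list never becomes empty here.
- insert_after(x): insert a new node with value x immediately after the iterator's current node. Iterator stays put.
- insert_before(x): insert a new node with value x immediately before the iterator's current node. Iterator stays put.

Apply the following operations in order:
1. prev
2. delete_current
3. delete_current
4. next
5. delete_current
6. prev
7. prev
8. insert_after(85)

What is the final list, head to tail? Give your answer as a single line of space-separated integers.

After 1 (prev): list=[9, 3, 4, 6, 8] cursor@9
After 2 (delete_current): list=[3, 4, 6, 8] cursor@3
After 3 (delete_current): list=[4, 6, 8] cursor@4
After 4 (next): list=[4, 6, 8] cursor@6
After 5 (delete_current): list=[4, 8] cursor@8
After 6 (prev): list=[4, 8] cursor@4
After 7 (prev): list=[4, 8] cursor@4
After 8 (insert_after(85)): list=[4, 85, 8] cursor@4

Answer: 4 85 8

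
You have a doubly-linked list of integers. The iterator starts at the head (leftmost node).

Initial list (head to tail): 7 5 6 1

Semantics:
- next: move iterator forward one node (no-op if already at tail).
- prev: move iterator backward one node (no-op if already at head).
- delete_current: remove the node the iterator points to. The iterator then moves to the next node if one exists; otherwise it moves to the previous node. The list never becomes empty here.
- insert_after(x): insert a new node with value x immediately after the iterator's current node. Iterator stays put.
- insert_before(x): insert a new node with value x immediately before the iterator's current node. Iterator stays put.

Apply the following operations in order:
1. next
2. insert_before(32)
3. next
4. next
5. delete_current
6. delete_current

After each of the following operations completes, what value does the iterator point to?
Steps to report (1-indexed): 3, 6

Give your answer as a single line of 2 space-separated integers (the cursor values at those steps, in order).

Answer: 6 5

Derivation:
After 1 (next): list=[7, 5, 6, 1] cursor@5
After 2 (insert_before(32)): list=[7, 32, 5, 6, 1] cursor@5
After 3 (next): list=[7, 32, 5, 6, 1] cursor@6
After 4 (next): list=[7, 32, 5, 6, 1] cursor@1
After 5 (delete_current): list=[7, 32, 5, 6] cursor@6
After 6 (delete_current): list=[7, 32, 5] cursor@5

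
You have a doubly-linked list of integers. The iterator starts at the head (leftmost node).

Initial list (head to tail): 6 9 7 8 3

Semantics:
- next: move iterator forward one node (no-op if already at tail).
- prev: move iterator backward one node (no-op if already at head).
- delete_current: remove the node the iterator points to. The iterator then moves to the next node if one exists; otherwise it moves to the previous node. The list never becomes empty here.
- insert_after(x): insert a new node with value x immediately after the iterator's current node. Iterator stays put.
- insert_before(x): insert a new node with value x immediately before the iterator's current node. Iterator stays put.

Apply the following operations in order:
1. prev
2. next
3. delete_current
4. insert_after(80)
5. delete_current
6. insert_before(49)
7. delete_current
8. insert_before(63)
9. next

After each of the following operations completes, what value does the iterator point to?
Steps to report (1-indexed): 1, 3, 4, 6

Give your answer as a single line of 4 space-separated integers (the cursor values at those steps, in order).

Answer: 6 7 7 80

Derivation:
After 1 (prev): list=[6, 9, 7, 8, 3] cursor@6
After 2 (next): list=[6, 9, 7, 8, 3] cursor@9
After 3 (delete_current): list=[6, 7, 8, 3] cursor@7
After 4 (insert_after(80)): list=[6, 7, 80, 8, 3] cursor@7
After 5 (delete_current): list=[6, 80, 8, 3] cursor@80
After 6 (insert_before(49)): list=[6, 49, 80, 8, 3] cursor@80
After 7 (delete_current): list=[6, 49, 8, 3] cursor@8
After 8 (insert_before(63)): list=[6, 49, 63, 8, 3] cursor@8
After 9 (next): list=[6, 49, 63, 8, 3] cursor@3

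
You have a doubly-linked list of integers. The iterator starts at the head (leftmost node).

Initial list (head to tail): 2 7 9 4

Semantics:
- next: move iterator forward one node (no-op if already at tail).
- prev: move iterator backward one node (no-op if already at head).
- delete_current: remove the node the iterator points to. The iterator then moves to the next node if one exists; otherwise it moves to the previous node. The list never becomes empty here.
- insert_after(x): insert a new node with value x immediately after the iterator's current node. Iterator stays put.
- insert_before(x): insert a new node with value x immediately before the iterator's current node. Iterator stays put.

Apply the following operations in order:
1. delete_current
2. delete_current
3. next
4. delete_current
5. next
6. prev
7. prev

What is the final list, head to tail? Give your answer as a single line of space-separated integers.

Answer: 9

Derivation:
After 1 (delete_current): list=[7, 9, 4] cursor@7
After 2 (delete_current): list=[9, 4] cursor@9
After 3 (next): list=[9, 4] cursor@4
After 4 (delete_current): list=[9] cursor@9
After 5 (next): list=[9] cursor@9
After 6 (prev): list=[9] cursor@9
After 7 (prev): list=[9] cursor@9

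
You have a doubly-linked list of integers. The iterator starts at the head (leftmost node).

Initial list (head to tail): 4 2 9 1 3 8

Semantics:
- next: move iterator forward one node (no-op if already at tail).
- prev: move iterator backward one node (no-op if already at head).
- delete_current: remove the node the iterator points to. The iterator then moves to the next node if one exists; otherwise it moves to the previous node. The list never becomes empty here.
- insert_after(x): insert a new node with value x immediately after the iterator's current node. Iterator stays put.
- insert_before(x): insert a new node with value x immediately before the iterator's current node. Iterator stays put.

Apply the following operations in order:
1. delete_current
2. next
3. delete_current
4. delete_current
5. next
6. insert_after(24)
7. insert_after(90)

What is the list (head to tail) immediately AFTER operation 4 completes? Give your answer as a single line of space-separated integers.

After 1 (delete_current): list=[2, 9, 1, 3, 8] cursor@2
After 2 (next): list=[2, 9, 1, 3, 8] cursor@9
After 3 (delete_current): list=[2, 1, 3, 8] cursor@1
After 4 (delete_current): list=[2, 3, 8] cursor@3

Answer: 2 3 8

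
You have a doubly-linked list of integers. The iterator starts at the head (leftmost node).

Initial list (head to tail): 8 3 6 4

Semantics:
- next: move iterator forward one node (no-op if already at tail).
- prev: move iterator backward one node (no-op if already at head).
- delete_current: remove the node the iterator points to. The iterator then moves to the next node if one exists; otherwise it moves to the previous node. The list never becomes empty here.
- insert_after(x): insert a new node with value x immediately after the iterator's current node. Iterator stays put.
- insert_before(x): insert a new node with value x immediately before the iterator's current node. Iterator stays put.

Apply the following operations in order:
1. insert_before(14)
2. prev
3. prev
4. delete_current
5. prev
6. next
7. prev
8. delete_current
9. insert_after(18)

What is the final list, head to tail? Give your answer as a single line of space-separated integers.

After 1 (insert_before(14)): list=[14, 8, 3, 6, 4] cursor@8
After 2 (prev): list=[14, 8, 3, 6, 4] cursor@14
After 3 (prev): list=[14, 8, 3, 6, 4] cursor@14
After 4 (delete_current): list=[8, 3, 6, 4] cursor@8
After 5 (prev): list=[8, 3, 6, 4] cursor@8
After 6 (next): list=[8, 3, 6, 4] cursor@3
After 7 (prev): list=[8, 3, 6, 4] cursor@8
After 8 (delete_current): list=[3, 6, 4] cursor@3
After 9 (insert_after(18)): list=[3, 18, 6, 4] cursor@3

Answer: 3 18 6 4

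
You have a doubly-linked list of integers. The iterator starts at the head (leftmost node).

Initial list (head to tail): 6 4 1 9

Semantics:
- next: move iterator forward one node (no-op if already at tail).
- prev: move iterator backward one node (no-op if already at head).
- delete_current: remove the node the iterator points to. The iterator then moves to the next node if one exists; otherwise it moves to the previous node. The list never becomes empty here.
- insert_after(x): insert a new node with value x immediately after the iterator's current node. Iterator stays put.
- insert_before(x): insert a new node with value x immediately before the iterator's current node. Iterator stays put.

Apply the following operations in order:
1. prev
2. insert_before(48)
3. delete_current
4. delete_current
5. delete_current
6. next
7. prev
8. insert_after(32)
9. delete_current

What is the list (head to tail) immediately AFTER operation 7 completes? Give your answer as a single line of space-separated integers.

After 1 (prev): list=[6, 4, 1, 9] cursor@6
After 2 (insert_before(48)): list=[48, 6, 4, 1, 9] cursor@6
After 3 (delete_current): list=[48, 4, 1, 9] cursor@4
After 4 (delete_current): list=[48, 1, 9] cursor@1
After 5 (delete_current): list=[48, 9] cursor@9
After 6 (next): list=[48, 9] cursor@9
After 7 (prev): list=[48, 9] cursor@48

Answer: 48 9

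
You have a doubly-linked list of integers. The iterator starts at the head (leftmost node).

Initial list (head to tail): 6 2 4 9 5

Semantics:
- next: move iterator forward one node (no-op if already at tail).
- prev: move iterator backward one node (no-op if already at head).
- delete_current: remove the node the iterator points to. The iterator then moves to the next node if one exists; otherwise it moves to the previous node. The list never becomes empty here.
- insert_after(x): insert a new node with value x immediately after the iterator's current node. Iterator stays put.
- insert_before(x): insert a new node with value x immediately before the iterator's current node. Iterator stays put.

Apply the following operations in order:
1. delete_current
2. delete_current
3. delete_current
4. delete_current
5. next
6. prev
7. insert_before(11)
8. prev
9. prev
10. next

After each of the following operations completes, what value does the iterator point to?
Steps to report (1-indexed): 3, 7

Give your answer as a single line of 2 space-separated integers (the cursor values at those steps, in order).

Answer: 9 5

Derivation:
After 1 (delete_current): list=[2, 4, 9, 5] cursor@2
After 2 (delete_current): list=[4, 9, 5] cursor@4
After 3 (delete_current): list=[9, 5] cursor@9
After 4 (delete_current): list=[5] cursor@5
After 5 (next): list=[5] cursor@5
After 6 (prev): list=[5] cursor@5
After 7 (insert_before(11)): list=[11, 5] cursor@5
After 8 (prev): list=[11, 5] cursor@11
After 9 (prev): list=[11, 5] cursor@11
After 10 (next): list=[11, 5] cursor@5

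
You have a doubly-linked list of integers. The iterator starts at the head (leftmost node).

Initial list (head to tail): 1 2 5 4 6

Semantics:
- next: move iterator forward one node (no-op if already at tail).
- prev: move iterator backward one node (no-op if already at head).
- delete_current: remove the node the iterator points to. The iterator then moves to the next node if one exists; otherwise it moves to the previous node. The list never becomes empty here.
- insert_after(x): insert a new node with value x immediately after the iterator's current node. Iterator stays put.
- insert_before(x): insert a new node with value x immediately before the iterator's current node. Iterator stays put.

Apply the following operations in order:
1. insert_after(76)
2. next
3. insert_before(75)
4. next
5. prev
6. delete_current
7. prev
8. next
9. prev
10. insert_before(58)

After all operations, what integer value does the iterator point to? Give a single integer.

Answer: 75

Derivation:
After 1 (insert_after(76)): list=[1, 76, 2, 5, 4, 6] cursor@1
After 2 (next): list=[1, 76, 2, 5, 4, 6] cursor@76
After 3 (insert_before(75)): list=[1, 75, 76, 2, 5, 4, 6] cursor@76
After 4 (next): list=[1, 75, 76, 2, 5, 4, 6] cursor@2
After 5 (prev): list=[1, 75, 76, 2, 5, 4, 6] cursor@76
After 6 (delete_current): list=[1, 75, 2, 5, 4, 6] cursor@2
After 7 (prev): list=[1, 75, 2, 5, 4, 6] cursor@75
After 8 (next): list=[1, 75, 2, 5, 4, 6] cursor@2
After 9 (prev): list=[1, 75, 2, 5, 4, 6] cursor@75
After 10 (insert_before(58)): list=[1, 58, 75, 2, 5, 4, 6] cursor@75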